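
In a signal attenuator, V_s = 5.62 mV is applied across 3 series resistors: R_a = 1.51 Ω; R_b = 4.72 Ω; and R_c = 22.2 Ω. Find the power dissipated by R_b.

The common current is I = 5.62/28.43 = 0.1977 mA.
V(R_b) = I·R = 0.9330 mV; P = V·I = 0.9330 × 0.1977 = 0.1844 µW.

P ≈ 0.184 µW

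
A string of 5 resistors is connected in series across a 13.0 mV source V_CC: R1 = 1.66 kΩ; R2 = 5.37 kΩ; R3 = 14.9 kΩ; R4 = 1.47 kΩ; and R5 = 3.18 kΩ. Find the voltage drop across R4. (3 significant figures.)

V ≈ 0.719 mV

ΣR = 1.66 + 5.37 + 14.9 + 1.47 + 3.18 = 26.58 kΩ.
V = V_CC · R/ΣR = 13.0 × 0.05530 = 0.7190 mV.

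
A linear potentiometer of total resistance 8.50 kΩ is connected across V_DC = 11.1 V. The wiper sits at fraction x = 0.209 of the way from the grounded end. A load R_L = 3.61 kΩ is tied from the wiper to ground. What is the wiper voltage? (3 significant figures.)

V_out ≈ 1.67 V

Split the track: R_lower = x·R_p = 1.776 kΩ, R_upper = (1−x)·R_p = 6.724 kΩ.
Lower segment in parallel with the load: 1.776 ‖ 3.61 = 1.191 kΩ.
V_out = 11.1 × 1.191/(6.724 + 1.191) = 1.670 V.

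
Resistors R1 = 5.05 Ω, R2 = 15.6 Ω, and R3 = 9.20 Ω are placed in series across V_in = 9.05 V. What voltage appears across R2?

Total series resistance ΣR = 5.05 + 15.6 + 9.20 = 29.85 Ω.
V = V_in · R/ΣR = 9.05 × 0.5226 = 4.730 V.

V ≈ 4.73 V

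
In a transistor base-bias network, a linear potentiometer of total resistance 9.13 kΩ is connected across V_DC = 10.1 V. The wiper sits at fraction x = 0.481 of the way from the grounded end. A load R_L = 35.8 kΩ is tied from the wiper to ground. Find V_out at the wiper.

V_out ≈ 4.57 V

The pot divides into 4.738 kΩ above the wiper and 4.392 kΩ below.
(x·R_p) ‖ R_L = 3.912 kΩ.
Then V_out = V_DC · 3.912/(4.738 + 3.912) = 4.567 V.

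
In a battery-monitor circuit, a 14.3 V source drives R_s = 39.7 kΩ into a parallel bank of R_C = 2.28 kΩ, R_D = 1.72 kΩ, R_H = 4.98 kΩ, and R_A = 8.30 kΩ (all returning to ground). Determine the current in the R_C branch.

I ≈ 0.116 mA

Parallel bank: R_p = 1/(1/2.28 + 1/1.72 + 1/4.98 + 1/8.30) = 0.7456 kΩ.
Node voltage V_A = V_s · R_p/(R_s + R_p) = 14.3 × 0.01843 = 0.2636 V.
I(R_C) = V_A / R_C = 0.2636/2.28 = 0.1156 mA.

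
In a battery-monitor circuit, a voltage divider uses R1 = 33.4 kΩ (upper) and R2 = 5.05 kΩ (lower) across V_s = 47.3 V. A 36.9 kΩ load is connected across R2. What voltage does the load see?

V_out ≈ 5.55 V

The load sits in parallel with R2, giving an effective lower resistance R2' = R2·R_L/(R2+R_L) = 4.442 kΩ.
Then V_out = V_s · R2'/(R1 + R2') = 47.3 × 4.442/37.84 = 5.552 V.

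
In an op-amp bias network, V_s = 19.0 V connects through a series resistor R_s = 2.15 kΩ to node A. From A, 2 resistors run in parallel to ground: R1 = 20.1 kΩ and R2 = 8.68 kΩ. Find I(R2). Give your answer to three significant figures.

Combine the parallel branches: R_p = (1/20.1 + 1/8.68)⁻¹ = 6.062 kΩ.
Node voltage V_A = V_s · R_p/(R_s + R_p) = 19.0 × 0.7382 = 14.03 V.
Branch current I = V_A/R2 = 14.03/8.68 = 1.616 mA.

I ≈ 1.62 mA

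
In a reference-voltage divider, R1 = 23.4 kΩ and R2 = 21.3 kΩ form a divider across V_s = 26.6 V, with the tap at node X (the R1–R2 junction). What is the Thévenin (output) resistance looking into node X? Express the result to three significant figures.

With V_s suppressed (replaced by a short), R_th = R1 ‖ R2 = (23.40 × 21.3)/(23.40 + 21.3) = 11.15 kΩ.

R_th ≈ 11.2 kΩ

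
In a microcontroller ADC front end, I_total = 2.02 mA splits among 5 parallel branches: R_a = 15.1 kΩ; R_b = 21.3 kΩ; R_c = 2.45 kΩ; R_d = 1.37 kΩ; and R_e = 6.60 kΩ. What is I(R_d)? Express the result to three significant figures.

I ≈ 1.05 mA

ΣG = 1/15.1 + 1/21.3 + 1/2.45 + 1/1.37 + 1/6.60 = 1.403.
R_d takes the fraction G_k/ΣG = 0.7299/1.403 = 0.5203, so I = 2.02 × 0.5203 = 1.051 mA.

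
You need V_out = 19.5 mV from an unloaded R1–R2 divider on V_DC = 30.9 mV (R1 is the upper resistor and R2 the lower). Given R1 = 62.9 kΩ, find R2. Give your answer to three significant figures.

R2 ≈ 108 kΩ

Required fraction k = V_out/V_DC = 0.6311.
R2 = R1 · 0.6311/(1 − 0.6311) = 107.6 kΩ.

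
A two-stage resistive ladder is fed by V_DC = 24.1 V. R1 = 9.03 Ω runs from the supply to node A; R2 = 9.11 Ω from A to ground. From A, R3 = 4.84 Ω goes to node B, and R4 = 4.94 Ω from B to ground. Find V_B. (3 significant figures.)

The second stage (R3 + R4 = 9.780 Ω) loads node A in parallel with R2.
R2 ‖ (R3+R4) = 4.717 Ω.
First divider: V_A = V_DC · 4.717/(9.03 + 4.717) = 8.269 V.
Then the unloaded second divider: V_B = V_A × R4/(R3+R4) = 8.269 × 0.5051 = 4.177 V.

V_B ≈ 4.18 V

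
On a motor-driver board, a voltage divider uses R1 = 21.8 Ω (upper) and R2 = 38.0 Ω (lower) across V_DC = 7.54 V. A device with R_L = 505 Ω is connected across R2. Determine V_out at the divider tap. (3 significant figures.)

V_out ≈ 4.66 V

R2 ‖ R_L = (38.0 × 505)/(38.0 + 505) = 35.34 Ω.
Then V_out = V_DC · R2'/(R1 + R2') = 7.54 × 35.34/57.14 = 4.663 V.
(Unloaded it would be 4.79 V; the load pulls it down.)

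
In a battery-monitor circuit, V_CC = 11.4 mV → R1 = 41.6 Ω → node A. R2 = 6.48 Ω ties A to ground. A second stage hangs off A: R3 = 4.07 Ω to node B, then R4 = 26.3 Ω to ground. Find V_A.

Looking into the second stage from A: R3 + R4 = 30.37 Ω appears in parallel with R2.
Effective lower resistance at A: R2 ‖ 30.37 = 5.341 Ω.
So V_A = 11.4 × 0.1138 = 1.297 mV.

V_A ≈ 1.30 mV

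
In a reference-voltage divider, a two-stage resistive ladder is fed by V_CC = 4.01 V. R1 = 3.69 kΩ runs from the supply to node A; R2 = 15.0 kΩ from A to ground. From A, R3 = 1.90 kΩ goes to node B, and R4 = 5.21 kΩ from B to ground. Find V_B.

V_B ≈ 1.66 V

The second stage (R3 + R4 = 7.110 kΩ) loads node A in parallel with R2.
Effective lower resistance at A: R2 ‖ 7.110 = 4.824 kΩ.
First divider: V_A = V_CC · 4.824/(3.69 + 4.824) = 2.272 V.
Then the unloaded second divider: V_B = V_A × R4/(R3+R4) = 2.272 × 0.7328 = 1.665 V.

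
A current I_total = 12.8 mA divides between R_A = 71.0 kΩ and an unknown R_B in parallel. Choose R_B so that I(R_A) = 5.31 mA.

R_B ≈ 50.3 kΩ

In a two-way split, I_A/I_total = R_B/(R_A + R_B).
With f = 0.4148, R_B = R_A · f/(1−f) = 71.0 × 0.7089 = 50.34 kΩ.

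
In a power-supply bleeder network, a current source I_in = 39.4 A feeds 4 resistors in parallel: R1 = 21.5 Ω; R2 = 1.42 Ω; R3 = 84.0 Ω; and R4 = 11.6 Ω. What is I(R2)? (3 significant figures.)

Total conductance ΣG = 1/21.5 + 1/1.42 + 1/84.0 + 1/11.6 = 0.8488 (units of 1/Ω).
Current divider: I(R2) = I_in · G_k/ΣG = 39.4 × (0.7042/0.8488) = 39.4 × 0.8296 = 32.69 A.

I ≈ 32.7 A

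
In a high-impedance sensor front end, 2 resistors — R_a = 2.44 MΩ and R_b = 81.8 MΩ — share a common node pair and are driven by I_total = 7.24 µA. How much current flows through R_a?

For two parallel branches, I_k = I_total · (other R)/(sum of R).
I(R_a) = 7.24 × 81.8/(2.44 + 81.8) = 7.24 × 0.9710 = 7.030 µA.

I ≈ 7.03 µA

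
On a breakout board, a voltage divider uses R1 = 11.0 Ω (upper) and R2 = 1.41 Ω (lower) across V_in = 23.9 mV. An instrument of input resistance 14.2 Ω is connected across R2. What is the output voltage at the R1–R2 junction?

V_out ≈ 2.50 mV

First combine the lower leg with the load: R2 ‖ R_L = 1.283 Ω.
Now apply the divider: V_out = 23.9 × 0.1044 = 2.496 mV.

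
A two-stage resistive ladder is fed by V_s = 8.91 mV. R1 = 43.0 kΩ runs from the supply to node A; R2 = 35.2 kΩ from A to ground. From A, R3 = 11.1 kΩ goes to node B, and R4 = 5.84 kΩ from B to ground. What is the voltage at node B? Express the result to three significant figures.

V_B ≈ 0.645 mV

Node A sees R2 in parallel with the series input of stage 2, R3 + R4 = 16.94 kΩ.
Effective lower resistance at A: R2 ‖ 16.94 = 11.44 kΩ.
So V_A = 8.91 × 0.2101 = 1.872 mV.
Stage 2 is unloaded, so V_B = V_A · R4/(R3+R4) = 1.872 × 5.84/16.94 = 0.6453 mV.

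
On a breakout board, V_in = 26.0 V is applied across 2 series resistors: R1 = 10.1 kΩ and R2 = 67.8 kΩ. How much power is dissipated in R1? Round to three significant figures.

The common current is I = 26.0/77.90 = 0.3338 mA.
P(R1) = I²·R1 = (0.3338)² × 10.1 = 1.125 mW.

P ≈ 1.13 mW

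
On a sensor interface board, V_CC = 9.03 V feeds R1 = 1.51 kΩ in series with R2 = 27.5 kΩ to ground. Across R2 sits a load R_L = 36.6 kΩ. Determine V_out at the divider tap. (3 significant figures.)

The load sits in parallel with R2, giving an effective lower resistance R2' = R2·R_L/(R2+R_L) = 15.70 kΩ.
Now apply the divider: V_out = 9.03 × 0.9123 = 8.238 V.
(Unloaded it would be 8.56 V; the load pulls it down.)

V_out ≈ 8.24 V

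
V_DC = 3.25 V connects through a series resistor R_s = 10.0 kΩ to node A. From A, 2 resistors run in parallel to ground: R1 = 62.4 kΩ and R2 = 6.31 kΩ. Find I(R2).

Combine the parallel branches: R_p = (1/62.4 + 1/6.31)⁻¹ = 5.731 kΩ.
V_A by voltage divider: V_A = 3.25 × 5.731/(10.0 + 5.731) = 1.184 V.
I(R2) = V_A / R2 = 1.184/6.31 = 0.1876 mA.
(Equivalently: I_total = 0.2066 mA, then current-divider fraction G_k/ΣG = 0.9082.)

I ≈ 0.188 mA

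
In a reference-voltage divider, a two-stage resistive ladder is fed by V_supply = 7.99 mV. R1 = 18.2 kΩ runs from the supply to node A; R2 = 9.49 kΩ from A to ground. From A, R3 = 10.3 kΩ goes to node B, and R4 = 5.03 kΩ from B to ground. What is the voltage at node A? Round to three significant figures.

V_A ≈ 1.95 mV

The second stage (R3 + R4 = 15.33 kΩ) loads node A in parallel with R2.
R2 ‖ (R3+R4) = 5.861 kΩ.
First divider: V_A = V_supply · 5.861/(18.2 + 5.861) = 1.946 mV.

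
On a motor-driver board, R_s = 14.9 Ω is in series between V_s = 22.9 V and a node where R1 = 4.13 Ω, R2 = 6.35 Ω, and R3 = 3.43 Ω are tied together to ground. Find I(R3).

I ≈ 0.591 A

Parallel bank: R_p = 1/(1/4.13 + 1/6.35 + 1/3.43) = 1.447 Ω.
V_A = 22.9 × 1.447/16.35 = 2.027 V.
I(R3) = V_A / R3 = 2.027/3.43 = 0.5909 A.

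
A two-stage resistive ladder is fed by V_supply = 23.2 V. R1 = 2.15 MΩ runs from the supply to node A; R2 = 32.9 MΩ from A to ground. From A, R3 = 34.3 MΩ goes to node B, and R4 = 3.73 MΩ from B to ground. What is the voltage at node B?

Looking into the second stage from A: R3 + R4 = 38.03 MΩ appears in parallel with R2.
R2 ‖ (R3+R4) = 17.64 MΩ.
So V_A = 23.2 × 0.8914 = 20.68 V.
Stage 2 is unloaded, so V_B = V_A · R4/(R3+R4) = 20.68 × 3.73/38.03 = 2.028 V.

V_B ≈ 2.03 V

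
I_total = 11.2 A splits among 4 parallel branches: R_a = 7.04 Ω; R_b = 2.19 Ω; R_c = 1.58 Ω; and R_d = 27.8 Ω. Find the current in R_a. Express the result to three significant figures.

Total conductance ΣG = 1/7.04 + 1/2.19 + 1/1.58 + 1/27.8 = 1.268 (units of 1/Ω).
R_a takes the fraction G_k/ΣG = 0.1420/1.268 = 0.1121, so I = 11.2 × 0.1121 = 1.255 A.

I ≈ 1.26 A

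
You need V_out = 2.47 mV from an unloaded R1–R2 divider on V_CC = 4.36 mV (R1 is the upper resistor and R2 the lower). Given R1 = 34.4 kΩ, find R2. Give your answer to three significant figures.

The divider ratio is R2/(R1+R2) = 2.47/4.36 = 0.5665.
R2 = R1 · 0.5665/(1 − 0.5665) = 44.96 kΩ.

R2 ≈ 45.0 kΩ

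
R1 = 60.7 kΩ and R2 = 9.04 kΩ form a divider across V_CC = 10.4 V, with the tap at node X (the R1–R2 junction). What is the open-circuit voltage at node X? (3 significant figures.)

V_th ≈ 1.35 V

With X open, the divider is unloaded: V_th = 10.4 × 9.04/69.74 = 1.348 V.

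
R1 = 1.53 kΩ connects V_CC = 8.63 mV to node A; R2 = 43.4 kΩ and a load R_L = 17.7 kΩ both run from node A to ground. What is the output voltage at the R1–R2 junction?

V_out ≈ 7.69 mV

R2 ‖ R_L = (43.4 × 17.7)/(43.4 + 17.7) = 12.57 kΩ.
Voltage divider with the loaded lower leg: V_out = 8.63 × 12.57/(1.53 + 12.57) = 8.63 × 0.8915 = 7.694 mV.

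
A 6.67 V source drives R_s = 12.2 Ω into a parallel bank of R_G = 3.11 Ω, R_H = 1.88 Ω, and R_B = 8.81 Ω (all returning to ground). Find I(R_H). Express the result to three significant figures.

Equivalent of the parallel group: R_p = 1.034 Ω.
V_A by voltage divider: V_A = 6.67 × 1.034/(12.2 + 1.034) = 0.5212 V.
Branch current I = V_A/R_H = 0.5212/1.88 = 0.2772 A.
(Check via current divider: I_total = 0.5040 A; share G_k/ΣG = 0.5501 → same result.)

I ≈ 0.277 A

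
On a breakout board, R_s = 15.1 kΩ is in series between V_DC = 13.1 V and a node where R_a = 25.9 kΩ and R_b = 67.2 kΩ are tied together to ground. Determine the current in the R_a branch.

I ≈ 0.280 mA

Combine the parallel branches: R_p = (1/25.9 + 1/67.2)⁻¹ = 18.69 kΩ.
V_A by voltage divider: V_A = 13.1 × 18.69/(15.1 + 18.69) = 7.247 V.
Branch current I = V_A/R_a = 7.247/25.9 = 0.2798 mA.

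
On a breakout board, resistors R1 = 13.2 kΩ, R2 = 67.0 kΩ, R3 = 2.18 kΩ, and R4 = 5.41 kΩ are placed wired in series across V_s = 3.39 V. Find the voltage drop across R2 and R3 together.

ΣR = 13.2 + 67.0 + 2.18 + 5.41 = 87.79 kΩ.
R_{R2..R3} = 67.0 + 2.18 = 69.18 kΩ.
Voltage divider: V = V_s · (69.18 / 87.79) = 3.39 × 0.7880 = 2.671 V.

V ≈ 2.67 V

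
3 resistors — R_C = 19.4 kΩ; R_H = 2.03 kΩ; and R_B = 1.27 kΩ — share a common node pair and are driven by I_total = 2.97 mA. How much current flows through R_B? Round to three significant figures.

I ≈ 1.76 mA

ΣG = 1/19.4 + 1/2.03 + 1/1.27 = 1.332.
Current divider: I(R_B) = I_total · G_k/ΣG = 2.97 × (0.7874/1.332) = 2.97 × 0.5913 = 1.756 mA.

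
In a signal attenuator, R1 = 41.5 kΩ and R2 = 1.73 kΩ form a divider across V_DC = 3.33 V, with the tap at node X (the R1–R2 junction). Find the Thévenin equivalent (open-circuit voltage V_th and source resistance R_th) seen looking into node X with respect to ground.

V_th ≈ 0.133 V, R_th ≈ 1.66 kΩ

Open-circuit (no load on X): V_th = V_DC · R2/(R1 + R2) = 3.33 × 1.73/(41.50 + 1.73) = 0.1333 V.
Zeroing V_DC shorts the top of R1 to ground, so R_th = R1 ‖ R2 = 1.661 kΩ.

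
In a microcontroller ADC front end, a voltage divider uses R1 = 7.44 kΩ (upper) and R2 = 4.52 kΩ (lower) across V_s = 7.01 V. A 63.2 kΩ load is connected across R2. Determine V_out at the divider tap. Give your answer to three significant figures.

R2 ‖ R_L = (4.52 × 63.2)/(4.52 + 63.2) = 4.218 kΩ.
Then V_out = V_s · R2'/(R1 + R2') = 7.01 × 4.218/11.66 = 2.536 V.

V_out ≈ 2.54 V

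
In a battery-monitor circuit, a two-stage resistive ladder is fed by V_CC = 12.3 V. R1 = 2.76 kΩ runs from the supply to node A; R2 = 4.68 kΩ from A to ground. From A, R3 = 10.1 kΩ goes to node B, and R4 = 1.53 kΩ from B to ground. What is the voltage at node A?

Node A sees R2 in parallel with the series input of stage 2, R3 + R4 = 11.63 kΩ.
R2 ‖ (R3+R4) = 3.337 kΩ.
First divider: V_A = V_CC · 3.337/(2.76 + 3.337) = 6.732 V.

V_A ≈ 6.73 V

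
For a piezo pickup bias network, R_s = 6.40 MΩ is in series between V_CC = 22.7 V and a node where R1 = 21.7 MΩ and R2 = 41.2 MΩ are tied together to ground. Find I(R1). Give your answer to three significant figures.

I ≈ 0.721 µA

Combine the parallel branches: R_p = (1/21.7 + 1/41.2)⁻¹ = 14.21 MΩ.
V_A = 22.7 × 14.21/20.61 = 15.65 V.
Branch current I = V_A/R1 = 15.65/21.7 = 0.7213 µA.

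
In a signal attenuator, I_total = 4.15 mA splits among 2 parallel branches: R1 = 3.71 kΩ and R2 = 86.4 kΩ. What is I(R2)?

I ≈ 0.171 mA

Two-branch current divider: I_k = I_total · R_other/(R_1 + R_2).
I(R2) = 4.15 × 3.71/(3.71 + 86.4) = 4.15 × 0.04117 = 0.1709 mA.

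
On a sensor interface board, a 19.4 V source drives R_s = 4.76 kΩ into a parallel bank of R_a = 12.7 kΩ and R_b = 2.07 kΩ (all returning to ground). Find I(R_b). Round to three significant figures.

Equivalent of the parallel group: R_p = 1.780 kΩ.
Node voltage V_A = V_supply · R_p/(R_s + R_p) = 19.4 × 0.2722 = 5.280 V.
Branch current I = V_A/R_b = 5.280/2.07 = 2.551 mA.

I ≈ 2.55 mA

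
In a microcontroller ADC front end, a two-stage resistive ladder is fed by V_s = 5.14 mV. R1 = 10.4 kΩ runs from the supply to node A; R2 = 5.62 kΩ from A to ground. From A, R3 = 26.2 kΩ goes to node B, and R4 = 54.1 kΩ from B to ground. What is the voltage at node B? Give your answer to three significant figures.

Looking into the second stage from A: R3 + R4 = 80.30 kΩ appears in parallel with R2.
R2 ‖ (R3+R4) = 5.252 kΩ.
First divider: V_A = V_s · 5.252/(10.4 + 5.252) = 1.725 mV.
Stage 2 is unloaded, so V_B = V_A · R4/(R3+R4) = 1.725 × 54.1/80.30 = 1.162 mV.

V_B ≈ 1.16 mV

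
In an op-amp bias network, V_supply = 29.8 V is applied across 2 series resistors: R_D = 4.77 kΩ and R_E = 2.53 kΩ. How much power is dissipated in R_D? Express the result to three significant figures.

P ≈ 79.5 mW

Series current I = V_supply/ΣR = 29.8/7.300 = 4.082 mA.
V(R_D) = I·R = 19.47 V; P = V·I = 19.47 × 4.082 = 79.49 mW.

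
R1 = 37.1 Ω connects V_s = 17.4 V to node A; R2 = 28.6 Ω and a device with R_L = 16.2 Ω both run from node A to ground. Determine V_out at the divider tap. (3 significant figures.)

The load sits in parallel with R2, giving an effective lower resistance R2' = R2·R_L/(R2+R_L) = 10.34 Ω.
Then V_out = V_s · R2'/(R1 + R2') = 17.4 × 10.34/47.44 = 3.793 V.

V_out ≈ 3.79 V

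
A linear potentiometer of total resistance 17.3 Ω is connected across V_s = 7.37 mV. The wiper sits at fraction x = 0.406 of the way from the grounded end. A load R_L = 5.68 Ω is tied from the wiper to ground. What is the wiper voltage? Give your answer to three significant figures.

The pot divides into 10.28 Ω above the wiper and 7.024 Ω below.
(x·R_p) ‖ R_L = 3.140 Ω.
Loaded-divider output: V_out = 7.37 × 0.2341 = 1.725 mV.

V_out ≈ 1.73 mV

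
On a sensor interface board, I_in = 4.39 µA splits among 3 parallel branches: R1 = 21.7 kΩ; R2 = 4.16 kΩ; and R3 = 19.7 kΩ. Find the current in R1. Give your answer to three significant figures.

I ≈ 0.600 µA

ΣG = 1/21.7 + 1/4.16 + 1/19.7 = 0.3372.
R1 takes the fraction G_k/ΣG = 0.04608/0.3372 = 0.1367, so I = 4.39 × 0.1367 = 0.5999 µA.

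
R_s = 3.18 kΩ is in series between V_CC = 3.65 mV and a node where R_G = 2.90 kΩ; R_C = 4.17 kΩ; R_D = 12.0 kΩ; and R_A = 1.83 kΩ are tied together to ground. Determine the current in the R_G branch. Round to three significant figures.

Combine the parallel branches: R_p = (1/2.90 + 1/4.17 + 1/12.0 + 1/1.83)⁻¹ = 0.8234 kΩ.
Node voltage V_A = V_CC · R_p/(R_s + R_p) = 3.65 × 0.2057 = 0.7507 mV.
Branch current I = V_A/R_G = 0.7507/2.90 = 0.2589 µA.
(Check via current divider: I_total = 0.9117 µA; share G_k/ΣG = 0.2839 → same result.)

I ≈ 0.259 µA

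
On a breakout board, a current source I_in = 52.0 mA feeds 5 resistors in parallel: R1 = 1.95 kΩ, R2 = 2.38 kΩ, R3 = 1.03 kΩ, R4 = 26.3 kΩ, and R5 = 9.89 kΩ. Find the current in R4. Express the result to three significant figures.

I ≈ 0.968 mA

Conductances: ΣG = 1/1.95 + 1/2.38 + 1/1.03 + 1/26.3 + 1/9.89 = 2.043 (1/kΩ).
By the current-divider rule, I = I_in · G_k/ΣG = 52.0 × 0.01861 = 0.9678 mA.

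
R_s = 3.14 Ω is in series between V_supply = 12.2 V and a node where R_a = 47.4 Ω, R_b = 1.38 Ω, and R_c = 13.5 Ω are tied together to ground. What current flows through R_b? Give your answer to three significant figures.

I ≈ 2.47 A

Parallel bank: R_p = 1/(1/47.4 + 1/1.38 + 1/13.5) = 1.220 Ω.
Node voltage V_A = V_supply · R_p/(R_s + R_p) = 12.2 × 0.2798 = 3.413 V.
Branch current I = V_A/R_b = 3.413/1.38 = 2.473 A.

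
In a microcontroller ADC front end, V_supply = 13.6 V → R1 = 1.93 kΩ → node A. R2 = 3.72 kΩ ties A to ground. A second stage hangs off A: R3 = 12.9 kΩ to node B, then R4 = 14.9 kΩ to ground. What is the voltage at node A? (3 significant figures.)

The second stage (R3 + R4 = 27.80 kΩ) loads node A in parallel with R2.
R2 ‖ (R3+R4) = 3.281 kΩ.
V_A = 13.6 × 3.281/(1.93 + 3.281) = 8.563 V.

V_A ≈ 8.56 V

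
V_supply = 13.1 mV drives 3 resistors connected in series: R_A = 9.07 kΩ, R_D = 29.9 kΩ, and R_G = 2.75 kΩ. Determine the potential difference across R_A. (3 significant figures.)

V ≈ 2.85 mV

Series total: ΣR = 9.07 + 29.9 + 2.75 = 41.72 kΩ.
V = V_supply · R/ΣR = 13.1 × 0.2174 = 2.848 mV.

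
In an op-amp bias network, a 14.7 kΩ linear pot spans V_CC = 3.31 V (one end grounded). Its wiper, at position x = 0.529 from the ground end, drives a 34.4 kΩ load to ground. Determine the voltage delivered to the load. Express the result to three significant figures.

Split the track: R_lower = x·R_p = 7.776 kΩ, R_upper = (1−x)·R_p = 6.924 kΩ.
R_L loads the lower segment: effective lower R = 6.343 kΩ.
Then V_out = V_CC · 6.343/(6.924 + 6.343) = 1.582 V.

V_out ≈ 1.58 V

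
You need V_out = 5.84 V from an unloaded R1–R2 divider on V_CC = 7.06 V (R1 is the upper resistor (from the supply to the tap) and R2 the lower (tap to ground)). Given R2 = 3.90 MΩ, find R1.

Required fraction k = V_out/V_CC = 0.8272.
So R1 = R2 · (V_CC/V_out − 1) = 3.90 × (7.06/5.84 − 1) = 3.90 × 0.2089 = 0.8147 MΩ.

R1 ≈ 0.815 MΩ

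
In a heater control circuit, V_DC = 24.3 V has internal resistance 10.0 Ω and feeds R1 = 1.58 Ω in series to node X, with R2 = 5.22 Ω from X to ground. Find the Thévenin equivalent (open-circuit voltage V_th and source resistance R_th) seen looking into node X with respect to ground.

V_th ≈ 7.55 V, R_th ≈ 3.60 Ω

R1' = 10.0 + 1.58 = 11.58 Ω (source resistance + R1).
V_th is the unloaded tap voltage: V_DC · R2/(R1'+R2) = 24.3 × 0.3107 = 7.550 V.
Zeroing V_DC shorts the top of R1' to ground, so R_th = R1' ‖ R2 = 3.598 Ω.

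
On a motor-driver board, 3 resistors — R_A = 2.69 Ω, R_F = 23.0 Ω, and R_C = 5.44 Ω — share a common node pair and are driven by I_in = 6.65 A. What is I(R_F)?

Total conductance ΣG = 1/2.69 + 1/23.0 + 1/5.44 = 0.5990 (units of 1/Ω).
R_F takes the fraction G_k/ΣG = 0.04348/0.5990 = 0.07258, so I = 6.65 × 0.07258 = 0.4826 A.

I ≈ 0.483 A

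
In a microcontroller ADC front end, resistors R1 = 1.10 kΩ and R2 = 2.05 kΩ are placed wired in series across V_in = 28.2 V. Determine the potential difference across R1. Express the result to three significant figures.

Total series resistance ΣR = 1.10 + 2.05 = 3.150 kΩ.
By the voltage-divider rule, V = 28.2 × 1.100/3.150 = 9.848 V.

V ≈ 9.85 V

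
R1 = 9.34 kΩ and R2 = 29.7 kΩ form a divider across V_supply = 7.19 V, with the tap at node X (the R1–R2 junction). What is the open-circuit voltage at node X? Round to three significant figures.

V_th ≈ 5.47 V

V_th is the unloaded tap voltage: V_supply · R2/(R1+R2) = 7.19 × 0.7608 = 5.470 V.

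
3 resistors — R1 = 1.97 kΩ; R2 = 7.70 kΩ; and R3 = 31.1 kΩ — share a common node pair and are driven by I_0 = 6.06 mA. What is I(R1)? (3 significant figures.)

Conductances: ΣG = 1/1.97 + 1/7.70 + 1/31.1 = 0.6696 (1/kΩ).
R1 takes the fraction G_k/ΣG = 0.5076/0.6696 = 0.7580, so I = 6.06 × 0.7580 = 4.594 mA.

I ≈ 4.59 mA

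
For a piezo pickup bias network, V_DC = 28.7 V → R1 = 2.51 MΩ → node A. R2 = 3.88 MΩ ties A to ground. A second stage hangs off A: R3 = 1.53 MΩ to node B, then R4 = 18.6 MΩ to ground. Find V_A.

V_A ≈ 16.2 V

Looking into the second stage from A: R3 + R4 = 20.13 MΩ appears in parallel with R2.
Effective lower resistance at A: R2 ‖ 20.13 = 3.253 MΩ.
So V_A = 28.7 × 0.5645 = 16.20 V.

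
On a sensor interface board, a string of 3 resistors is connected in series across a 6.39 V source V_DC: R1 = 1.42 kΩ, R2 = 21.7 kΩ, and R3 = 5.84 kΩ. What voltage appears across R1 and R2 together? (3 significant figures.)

V ≈ 5.10 V

Total series resistance ΣR = 1.42 + 21.7 + 5.84 = 28.96 kΩ.
R_{R1..R2} = 1.42 + 21.7 = 23.12 kΩ.
V = V_DC · R/ΣR = 6.39 × 0.7983 = 5.101 V.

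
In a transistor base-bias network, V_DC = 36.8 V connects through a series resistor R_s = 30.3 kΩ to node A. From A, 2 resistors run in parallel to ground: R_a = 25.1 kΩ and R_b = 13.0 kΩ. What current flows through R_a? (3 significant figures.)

Parallel bank: R_p = 1/(1/25.1 + 1/13.0) = 8.564 kΩ.
V_A by voltage divider: V_A = 36.8 × 8.564/(30.3 + 8.564) = 8.109 V.
I(R_a) = V_A / R_a = 8.109/25.1 = 0.3231 mA.

I ≈ 0.323 mA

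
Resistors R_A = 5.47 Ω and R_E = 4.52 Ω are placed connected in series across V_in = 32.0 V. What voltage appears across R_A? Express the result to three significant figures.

V ≈ 17.5 V

Series total: ΣR = 5.47 + 4.52 = 9.990 Ω.
Voltage divider: V = V_in · (5.470 / 9.990) = 32.0 × 0.5475 = 17.52 V.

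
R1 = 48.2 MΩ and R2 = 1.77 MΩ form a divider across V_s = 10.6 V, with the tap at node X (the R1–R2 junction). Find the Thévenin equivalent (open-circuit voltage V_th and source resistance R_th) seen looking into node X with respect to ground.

V_th ≈ 0.375 V, R_th ≈ 1.71 MΩ

Open-circuit (no load on X): V_th = V_s · R2/(R1 + R2) = 10.6 × 1.77/(48.20 + 1.77) = 0.3755 V.
Looking into X with the source shorted: R_th = R1·R2/(R1+R2) = 48.20 × 1.77/49.97 = 1.707 MΩ.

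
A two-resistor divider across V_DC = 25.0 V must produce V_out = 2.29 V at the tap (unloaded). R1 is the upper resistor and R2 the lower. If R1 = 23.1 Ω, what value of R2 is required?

The divider ratio is R2/(R1+R2) = 2.29/25.0 = 0.09160.
So R2 = R1 · V_out/(V_DC − V_out) = 23.1 × 2.29/(25.0 − 2.29) = 23.1 × 0.1008 = 2.329 Ω.

R2 ≈ 2.33 Ω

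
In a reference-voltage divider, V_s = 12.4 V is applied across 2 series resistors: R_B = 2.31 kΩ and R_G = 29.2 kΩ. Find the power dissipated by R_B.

The common current is I = 12.4/31.51 = 0.3935 mA.
V(R_B) = I·R = 0.9090 V; P = V·I = 0.9090 × 0.3935 = 0.3577 mW.

P ≈ 0.358 mW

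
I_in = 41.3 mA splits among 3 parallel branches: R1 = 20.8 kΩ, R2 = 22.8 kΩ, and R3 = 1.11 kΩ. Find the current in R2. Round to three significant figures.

ΣG = 1/20.8 + 1/22.8 + 1/1.11 = 0.9928.
Current divider: I(R2) = I_in · G_k/ΣG = 41.3 × (0.04386/0.9928) = 41.3 × 0.04418 = 1.824 mA.

I ≈ 1.82 mA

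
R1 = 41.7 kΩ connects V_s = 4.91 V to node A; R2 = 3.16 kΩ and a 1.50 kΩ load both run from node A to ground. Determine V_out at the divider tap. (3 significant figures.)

The load sits in parallel with R2, giving an effective lower resistance R2' = R2·R_L/(R2+R_L) = 1.017 kΩ.
Voltage divider with the loaded lower leg: V_out = 4.91 × 1.017/(41.7 + 1.017) = 4.91 × 0.02381 = 0.1169 V.

V_out ≈ 0.117 V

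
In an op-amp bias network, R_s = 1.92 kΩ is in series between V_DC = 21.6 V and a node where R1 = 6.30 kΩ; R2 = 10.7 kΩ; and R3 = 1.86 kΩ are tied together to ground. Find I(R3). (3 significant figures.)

Equivalent of the parallel group: R_p = 1.266 kΩ.
V_A = 21.6 × 1.266/3.186 = 8.583 V.
I(R3) = V_A / R3 = 8.583/1.86 = 4.615 mA.
(Check via current divider: I_total = 6.779 mA; share G_k/ΣG = 0.6807 → same result.)

I ≈ 4.61 mA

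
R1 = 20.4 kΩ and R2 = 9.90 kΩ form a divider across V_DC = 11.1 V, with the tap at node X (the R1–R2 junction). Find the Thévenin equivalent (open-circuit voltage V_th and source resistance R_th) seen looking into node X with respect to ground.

With X open, the divider is unloaded: V_th = 11.1 × 9.90/30.30 = 3.627 V.
Looking into X with the source shorted: R_th = R1·R2/(R1+R2) = 20.40 × 9.90/30.30 = 6.665 kΩ.

V_th ≈ 3.63 V, R_th ≈ 6.67 kΩ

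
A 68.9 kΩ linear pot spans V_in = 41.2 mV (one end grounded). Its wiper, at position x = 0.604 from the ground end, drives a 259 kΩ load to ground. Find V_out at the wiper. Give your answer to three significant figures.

The pot divides into 27.28 kΩ above the wiper and 41.62 kΩ below.
(x·R_p) ‖ R_L = 35.85 kΩ.
V_out = 41.2 × 35.85/(27.28 + 35.85) = 23.40 mV.
(Unloaded: V_out = x·V_in = 24.9 mV.)

V_out ≈ 23.4 mV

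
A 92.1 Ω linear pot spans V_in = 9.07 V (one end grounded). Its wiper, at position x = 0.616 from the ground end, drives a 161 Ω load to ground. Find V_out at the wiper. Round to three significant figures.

V_out ≈ 4.92 V

Split the track: R_lower = x·R_p = 56.73 Ω, R_upper = (1−x)·R_p = 35.37 Ω.
R_L loads the lower segment: effective lower R = 41.95 Ω.
Loaded-divider output: V_out = 9.07 × 0.5426 = 4.921 V.
(Unloaded: V_out = x·V_in = 5.59 V.)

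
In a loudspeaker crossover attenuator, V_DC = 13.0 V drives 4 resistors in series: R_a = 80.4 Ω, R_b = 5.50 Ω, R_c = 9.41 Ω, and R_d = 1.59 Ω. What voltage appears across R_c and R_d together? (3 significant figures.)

V ≈ 1.48 V

Series total: ΣR = 80.4 + 5.50 + 9.41 + 1.59 = 96.90 Ω.
R_{R_c..R_d} = 9.41 + 1.59 = 11.00 Ω.
V = V_DC · R/ΣR = 13.0 × 0.1135 = 1.476 V.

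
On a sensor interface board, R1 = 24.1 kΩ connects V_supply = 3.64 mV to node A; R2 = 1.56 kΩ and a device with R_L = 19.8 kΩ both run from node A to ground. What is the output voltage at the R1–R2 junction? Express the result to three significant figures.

R2 ‖ R_L = (1.56 × 19.8)/(1.56 + 19.8) = 1.446 kΩ.
Then V_out = V_supply · R2'/(R1 + R2') = 3.64 × 1.446/25.55 = 0.2060 mV.

V_out ≈ 0.206 mV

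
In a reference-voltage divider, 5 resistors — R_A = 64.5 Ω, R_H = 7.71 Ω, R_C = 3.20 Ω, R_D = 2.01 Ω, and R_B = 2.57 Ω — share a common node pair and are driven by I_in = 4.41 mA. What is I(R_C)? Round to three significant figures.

Conductances: ΣG = 1/64.5 + 1/7.71 + 1/3.20 + 1/2.01 + 1/2.57 = 1.344 (1/Ω).
Current divider: I(R_C) = I_in · G_k/ΣG = 4.41 × (0.3125/1.344) = 4.41 × 0.2325 = 1.025 mA.

I ≈ 1.03 mA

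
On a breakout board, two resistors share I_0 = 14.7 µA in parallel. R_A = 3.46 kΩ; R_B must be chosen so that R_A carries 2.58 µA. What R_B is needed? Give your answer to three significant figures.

R_B ≈ 0.737 kΩ

The fraction through R_A equals R_B/(R_A+R_B).
With f = 0.1755, R_B = R_A · f/(1−f) = 3.46 × 0.2129 = 0.7365 kΩ.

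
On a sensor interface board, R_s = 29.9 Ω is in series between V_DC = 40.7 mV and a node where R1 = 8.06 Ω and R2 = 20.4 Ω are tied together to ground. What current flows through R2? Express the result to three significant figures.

Equivalent of the parallel group: R_p = 5.777 Ω.
Node voltage V_A = V_DC · R_p/(R_s + R_p) = 40.7 × 0.1619 = 6.591 mV.
I(R2) = V_A / R2 = 6.591/20.4 = 0.3231 mA.

I ≈ 0.323 mA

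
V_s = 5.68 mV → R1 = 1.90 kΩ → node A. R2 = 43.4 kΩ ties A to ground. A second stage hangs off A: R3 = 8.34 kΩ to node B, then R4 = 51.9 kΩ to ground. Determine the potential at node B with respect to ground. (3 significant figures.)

V_B ≈ 4.55 mV

Node A sees R2 in parallel with the series input of stage 2, R3 + R4 = 60.24 kΩ.
Effective lower resistance at A: R2 ‖ 60.24 = 25.23 kΩ.
First divider: V_A = V_s · 25.23/(1.90 + 25.23) = 5.282 mV.
Then the unloaded second divider: V_B = V_A × R4/(R3+R4) = 5.282 × 0.8616 = 4.551 mV.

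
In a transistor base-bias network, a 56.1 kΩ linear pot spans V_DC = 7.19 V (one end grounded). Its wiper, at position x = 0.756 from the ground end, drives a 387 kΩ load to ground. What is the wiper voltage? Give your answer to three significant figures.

V_out ≈ 5.29 V

Lower segment x·R_p = 42.41 kΩ; upper segment (1−x)·R_p = 13.69 kΩ.
R_L loads the lower segment: effective lower R = 38.22 kΩ.
Loaded-divider output: V_out = 7.19 × 0.7363 = 5.294 V.
(Unloaded: V_out = x·V_DC = 5.44 V.)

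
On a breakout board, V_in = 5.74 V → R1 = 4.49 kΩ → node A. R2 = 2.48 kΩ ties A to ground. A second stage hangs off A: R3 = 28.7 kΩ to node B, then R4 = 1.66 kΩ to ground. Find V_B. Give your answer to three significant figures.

V_B ≈ 0.106 V

Looking into the second stage from A: R3 + R4 = 30.36 kΩ appears in parallel with R2.
R2 ‖ (R3+R4) = 2.293 kΩ.
V_A = 5.74 × 2.293/(4.49 + 2.293) = 1.940 V.
V_B = V_A × 0.05468 = 0.1061 V.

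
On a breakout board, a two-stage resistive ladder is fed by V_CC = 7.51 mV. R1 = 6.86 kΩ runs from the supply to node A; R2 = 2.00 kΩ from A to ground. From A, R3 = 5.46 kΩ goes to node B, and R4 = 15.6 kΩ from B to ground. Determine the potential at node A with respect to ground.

Node A sees R2 in parallel with the series input of stage 2, R3 + R4 = 21.06 kΩ.
R2 ‖ (R3+R4) = 1.827 kΩ.
V_A = 7.51 × 1.827/(6.86 + 1.827) = 1.579 mV.

V_A ≈ 1.58 mV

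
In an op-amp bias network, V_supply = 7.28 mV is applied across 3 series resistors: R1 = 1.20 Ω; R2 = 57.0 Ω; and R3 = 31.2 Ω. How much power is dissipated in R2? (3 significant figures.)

P ≈ 0.378 µW

Series current I = V_supply/ΣR = 7.28/89.40 = 0.08143 mA.
P(R2) = I²·R2 = (0.08143)² × 57.0 = 0.3780 µW.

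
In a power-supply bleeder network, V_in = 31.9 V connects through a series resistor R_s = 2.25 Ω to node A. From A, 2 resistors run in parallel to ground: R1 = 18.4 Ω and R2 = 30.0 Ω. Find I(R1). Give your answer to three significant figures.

I ≈ 1.45 A

Equivalent of the parallel group: R_p = 11.40 Ω.
V_A = 31.9 × 11.40/13.65 = 26.64 V.
I(R1) = V_A / R1 = 26.64/18.4 = 1.448 A.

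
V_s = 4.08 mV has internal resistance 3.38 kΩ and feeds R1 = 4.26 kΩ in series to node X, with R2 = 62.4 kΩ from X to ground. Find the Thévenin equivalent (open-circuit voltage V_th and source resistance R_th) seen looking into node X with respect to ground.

R1' = 3.38 + 4.26 = 7.640 kΩ (source resistance + R1).
With X open, the divider is unloaded: V_th = 4.08 × 62.4/70.04 = 3.635 mV.
Zeroing V_s shorts the top of R1' to ground, so R_th = R1' ‖ R2 = 6.807 kΩ.

V_th ≈ 3.63 mV, R_th ≈ 6.81 kΩ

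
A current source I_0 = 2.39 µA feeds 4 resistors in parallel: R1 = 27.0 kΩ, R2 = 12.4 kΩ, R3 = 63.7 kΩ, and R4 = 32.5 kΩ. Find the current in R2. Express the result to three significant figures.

ΣG = 1/27.0 + 1/12.4 + 1/63.7 + 1/32.5 = 0.1642.
Current divider: I(R2) = I_0 · G_k/ΣG = 2.39 × (0.08065/0.1642) = 2.39 × 0.4913 = 1.174 µA.

I ≈ 1.17 µA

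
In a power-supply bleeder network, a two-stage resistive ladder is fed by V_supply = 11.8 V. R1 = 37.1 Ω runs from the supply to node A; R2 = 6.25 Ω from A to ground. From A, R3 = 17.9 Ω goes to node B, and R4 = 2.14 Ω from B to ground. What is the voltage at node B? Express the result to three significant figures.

Looking into the second stage from A: R3 + R4 = 20.04 Ω appears in parallel with R2.
R2 ‖ (R3+R4) = 4.764 Ω.
V_A = 11.8 × 4.764/(37.1 + 4.764) = 1.343 V.
V_B = V_A × 0.1068 = 0.1434 V.

V_B ≈ 0.143 V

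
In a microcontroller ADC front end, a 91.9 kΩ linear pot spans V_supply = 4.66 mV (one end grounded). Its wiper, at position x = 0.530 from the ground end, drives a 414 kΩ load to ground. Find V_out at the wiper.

Lower segment x·R_p = 48.71 kΩ; upper segment (1−x)·R_p = 43.19 kΩ.
R_L loads the lower segment: effective lower R = 43.58 kΩ.
V_out = 4.66 × 43.58/(43.19 + 43.58) = 2.340 mV.
(Unloaded: V_out = x·V_supply = 2.47 mV.)

V_out ≈ 2.34 mV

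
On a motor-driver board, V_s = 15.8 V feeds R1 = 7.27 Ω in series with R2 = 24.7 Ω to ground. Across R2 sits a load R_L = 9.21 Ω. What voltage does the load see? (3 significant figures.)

V_out ≈ 7.58 V

R2 ‖ R_L = (24.7 × 9.21)/(24.7 + 9.21) = 6.709 Ω.
Voltage divider with the loaded lower leg: V_out = 15.8 × 6.709/(7.27 + 6.709) = 15.8 × 0.4799 = 7.583 V.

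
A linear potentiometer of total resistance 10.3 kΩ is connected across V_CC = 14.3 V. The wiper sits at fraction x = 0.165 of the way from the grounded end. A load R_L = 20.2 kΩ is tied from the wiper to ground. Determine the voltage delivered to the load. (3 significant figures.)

V_out ≈ 2.20 V

Split the track: R_lower = x·R_p = 1.700 kΩ, R_upper = (1−x)·R_p = 8.601 kΩ.
Lower segment in parallel with the load: 1.700 ‖ 20.2 = 1.568 kΩ.
Loaded-divider output: V_out = 14.3 × 0.1542 = 2.205 V.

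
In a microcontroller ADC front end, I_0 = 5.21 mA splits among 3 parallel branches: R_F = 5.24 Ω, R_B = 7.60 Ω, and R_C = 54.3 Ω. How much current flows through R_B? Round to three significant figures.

I ≈ 2.01 mA

ΣG = 1/5.24 + 1/7.60 + 1/54.3 = 0.3408.
Current divider: I(R_B) = I_0 · G_k/ΣG = 5.21 × (0.1316/0.3408) = 5.21 × 0.3860 = 2.011 mA.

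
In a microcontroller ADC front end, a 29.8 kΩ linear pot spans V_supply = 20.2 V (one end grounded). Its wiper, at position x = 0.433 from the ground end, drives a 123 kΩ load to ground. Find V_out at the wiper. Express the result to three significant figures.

The pot divides into 16.90 kΩ above the wiper and 12.90 kΩ below.
Lower segment in parallel with the load: 12.90 ‖ 123 = 11.68 kΩ.
V_out = 20.2 × 11.68/(16.90 + 11.68) = 8.256 V.

V_out ≈ 8.26 V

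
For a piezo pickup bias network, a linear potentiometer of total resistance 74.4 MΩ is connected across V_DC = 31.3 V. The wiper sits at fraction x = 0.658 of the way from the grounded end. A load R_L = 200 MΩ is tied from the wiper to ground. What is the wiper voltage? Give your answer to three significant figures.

V_out ≈ 19.0 V

Split the track: R_lower = x·R_p = 48.96 MΩ, R_upper = (1−x)·R_p = 25.44 MΩ.
Lower segment in parallel with the load: 48.96 ‖ 200 = 39.33 MΩ.
V_out = 31.3 × 39.33/(25.44 + 39.33) = 19.00 V.
(Unloaded: V_out = x·V_DC = 20.6 V.)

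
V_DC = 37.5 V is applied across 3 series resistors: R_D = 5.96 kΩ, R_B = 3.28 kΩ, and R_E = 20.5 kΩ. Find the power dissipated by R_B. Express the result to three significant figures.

P ≈ 5.22 mW

Series current I = V_DC/ΣR = 37.5/29.74 = 1.261 mA.
P(R_B) = I²·R_B = (1.261)² × 3.28 = 5.215 mW.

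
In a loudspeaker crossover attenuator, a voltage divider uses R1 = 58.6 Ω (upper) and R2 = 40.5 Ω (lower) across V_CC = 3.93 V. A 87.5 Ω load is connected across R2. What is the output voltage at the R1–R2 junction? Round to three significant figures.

R2 ‖ R_L = (40.5 × 87.5)/(40.5 + 87.5) = 27.69 Ω.
Now apply the divider: V_out = 3.93 × 0.3209 = 1.261 V.
(Unloaded it would be 1.61 V; the load pulls it down.)

V_out ≈ 1.26 V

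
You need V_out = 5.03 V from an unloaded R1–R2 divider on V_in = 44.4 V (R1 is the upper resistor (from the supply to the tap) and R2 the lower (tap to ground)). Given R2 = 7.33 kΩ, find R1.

V_out/V_in = R2/(R1+R2) = 0.1133.
So R1 = R2 · (V_in/V_out − 1) = 7.33 × (44.4/5.03 − 1) = 7.33 × 7.827 = 57.37 kΩ.

R1 ≈ 57.4 kΩ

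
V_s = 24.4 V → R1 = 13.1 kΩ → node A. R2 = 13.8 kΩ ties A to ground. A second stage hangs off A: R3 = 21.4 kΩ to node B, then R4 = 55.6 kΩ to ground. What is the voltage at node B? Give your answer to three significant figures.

V_B ≈ 8.31 V

Node A sees R2 in parallel with the series input of stage 2, R3 + R4 = 77.00 kΩ.
Effective lower resistance at A: R2 ‖ 77.00 = 11.70 kΩ.
First divider: V_A = V_s · 11.70/(13.1 + 11.70) = 11.51 V.
Stage 2 is unloaded, so V_B = V_A · R4/(R3+R4) = 11.51 × 55.6/77.00 = 8.313 V.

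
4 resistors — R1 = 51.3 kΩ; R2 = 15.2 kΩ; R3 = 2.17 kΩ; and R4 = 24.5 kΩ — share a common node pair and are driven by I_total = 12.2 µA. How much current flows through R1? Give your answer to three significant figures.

I ≈ 0.405 µA

Conductances: ΣG = 1/51.3 + 1/15.2 + 1/2.17 + 1/24.5 = 0.5869 (1/kΩ).
By the current-divider rule, I = I_total · G_k/ΣG = 12.2 × 0.03321 = 0.4052 µA.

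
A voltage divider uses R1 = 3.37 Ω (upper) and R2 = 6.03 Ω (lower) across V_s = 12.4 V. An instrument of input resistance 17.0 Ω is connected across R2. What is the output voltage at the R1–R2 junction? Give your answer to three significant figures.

V_out ≈ 7.06 V

The load sits in parallel with R2, giving an effective lower resistance R2' = R2·R_L/(R2+R_L) = 4.451 Ω.
Then V_out = V_s · R2'/(R1 + R2') = 12.4 × 4.451/7.821 = 7.057 V.
(Unloaded it would be 7.95 V; the load pulls it down.)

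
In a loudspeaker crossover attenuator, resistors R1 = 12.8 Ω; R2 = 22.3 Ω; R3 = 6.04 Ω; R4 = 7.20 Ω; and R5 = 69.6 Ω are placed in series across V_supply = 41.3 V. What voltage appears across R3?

V ≈ 2.12 V

Total series resistance ΣR = 12.8 + 22.3 + 6.04 + 7.20 + 69.6 = 117.9 Ω.
By the voltage-divider rule, V = 41.3 × 6.040/117.9 = 2.115 V.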